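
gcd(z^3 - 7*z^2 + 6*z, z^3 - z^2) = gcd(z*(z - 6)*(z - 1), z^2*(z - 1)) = z^2 - z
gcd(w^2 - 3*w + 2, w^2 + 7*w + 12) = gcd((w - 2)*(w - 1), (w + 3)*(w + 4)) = 1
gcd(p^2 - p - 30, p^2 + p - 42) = p - 6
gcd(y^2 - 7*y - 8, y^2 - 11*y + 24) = y - 8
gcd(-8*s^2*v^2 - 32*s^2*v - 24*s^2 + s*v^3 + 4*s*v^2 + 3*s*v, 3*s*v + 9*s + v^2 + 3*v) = v + 3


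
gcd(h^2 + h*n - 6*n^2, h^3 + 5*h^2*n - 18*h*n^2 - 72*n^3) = h + 3*n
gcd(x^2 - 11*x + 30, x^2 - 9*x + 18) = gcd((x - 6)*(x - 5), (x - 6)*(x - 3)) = x - 6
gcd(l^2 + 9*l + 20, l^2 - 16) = l + 4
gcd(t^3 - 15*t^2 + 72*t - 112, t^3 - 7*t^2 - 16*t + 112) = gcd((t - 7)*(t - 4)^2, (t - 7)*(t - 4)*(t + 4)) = t^2 - 11*t + 28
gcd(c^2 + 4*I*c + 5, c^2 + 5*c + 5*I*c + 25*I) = c + 5*I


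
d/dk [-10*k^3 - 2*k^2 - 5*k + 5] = -30*k^2 - 4*k - 5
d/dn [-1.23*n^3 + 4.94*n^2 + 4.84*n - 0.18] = -3.69*n^2 + 9.88*n + 4.84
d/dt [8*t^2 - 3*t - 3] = 16*t - 3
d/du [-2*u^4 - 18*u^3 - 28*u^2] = 2*u*(-4*u^2 - 27*u - 28)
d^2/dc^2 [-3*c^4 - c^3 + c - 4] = 6*c*(-6*c - 1)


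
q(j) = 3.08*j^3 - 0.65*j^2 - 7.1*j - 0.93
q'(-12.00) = 1339.06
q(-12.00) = -5331.57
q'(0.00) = -7.10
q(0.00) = -0.93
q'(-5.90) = 322.21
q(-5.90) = -614.23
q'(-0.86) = 0.85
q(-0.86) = 2.74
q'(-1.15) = 6.61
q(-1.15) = 1.69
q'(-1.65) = 20.20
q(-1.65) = -4.82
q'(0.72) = -3.25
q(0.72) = -5.23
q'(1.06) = 1.90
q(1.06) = -5.52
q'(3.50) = 101.54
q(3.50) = 98.31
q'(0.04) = -7.14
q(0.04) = -1.21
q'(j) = 9.24*j^2 - 1.3*j - 7.1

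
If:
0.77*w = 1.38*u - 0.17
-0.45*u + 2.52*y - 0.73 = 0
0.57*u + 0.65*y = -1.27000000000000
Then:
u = -2.13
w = -4.03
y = -0.09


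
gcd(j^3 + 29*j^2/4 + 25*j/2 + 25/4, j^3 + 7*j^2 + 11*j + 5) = j^2 + 6*j + 5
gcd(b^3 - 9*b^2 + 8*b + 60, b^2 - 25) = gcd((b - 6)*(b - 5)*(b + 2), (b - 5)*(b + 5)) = b - 5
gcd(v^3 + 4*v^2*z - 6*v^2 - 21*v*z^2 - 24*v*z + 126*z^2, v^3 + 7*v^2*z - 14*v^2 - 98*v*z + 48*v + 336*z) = v^2 + 7*v*z - 6*v - 42*z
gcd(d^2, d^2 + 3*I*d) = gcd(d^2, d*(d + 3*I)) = d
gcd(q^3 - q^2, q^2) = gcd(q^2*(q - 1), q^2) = q^2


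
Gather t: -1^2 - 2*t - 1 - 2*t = -4*t - 2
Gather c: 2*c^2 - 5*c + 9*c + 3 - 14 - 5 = 2*c^2 + 4*c - 16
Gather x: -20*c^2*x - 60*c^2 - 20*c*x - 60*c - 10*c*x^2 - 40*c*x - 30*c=-60*c^2 - 10*c*x^2 - 90*c + x*(-20*c^2 - 60*c)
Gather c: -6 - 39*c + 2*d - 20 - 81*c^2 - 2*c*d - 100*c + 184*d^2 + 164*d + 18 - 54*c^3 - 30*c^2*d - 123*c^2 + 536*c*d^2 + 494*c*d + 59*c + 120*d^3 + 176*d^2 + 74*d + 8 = -54*c^3 + c^2*(-30*d - 204) + c*(536*d^2 + 492*d - 80) + 120*d^3 + 360*d^2 + 240*d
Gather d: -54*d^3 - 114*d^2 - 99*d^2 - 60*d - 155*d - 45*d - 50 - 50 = -54*d^3 - 213*d^2 - 260*d - 100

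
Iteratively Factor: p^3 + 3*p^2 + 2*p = (p + 1)*(p^2 + 2*p) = p*(p + 1)*(p + 2)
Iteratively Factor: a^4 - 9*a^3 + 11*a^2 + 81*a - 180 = (a - 4)*(a^3 - 5*a^2 - 9*a + 45) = (a - 4)*(a + 3)*(a^2 - 8*a + 15) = (a - 4)*(a - 3)*(a + 3)*(a - 5)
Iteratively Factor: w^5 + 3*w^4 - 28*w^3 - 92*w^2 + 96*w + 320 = (w + 4)*(w^4 - w^3 - 24*w^2 + 4*w + 80) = (w + 2)*(w + 4)*(w^3 - 3*w^2 - 18*w + 40) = (w - 2)*(w + 2)*(w + 4)*(w^2 - w - 20) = (w - 5)*(w - 2)*(w + 2)*(w + 4)*(w + 4)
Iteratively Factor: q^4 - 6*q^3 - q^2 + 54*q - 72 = (q - 2)*(q^3 - 4*q^2 - 9*q + 36) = (q - 3)*(q - 2)*(q^2 - q - 12) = (q - 3)*(q - 2)*(q + 3)*(q - 4)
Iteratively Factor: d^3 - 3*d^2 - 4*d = (d)*(d^2 - 3*d - 4) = d*(d - 4)*(d + 1)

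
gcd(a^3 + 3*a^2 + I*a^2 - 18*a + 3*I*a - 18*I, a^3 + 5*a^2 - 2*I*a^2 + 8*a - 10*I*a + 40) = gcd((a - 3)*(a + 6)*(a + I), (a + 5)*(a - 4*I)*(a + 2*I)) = 1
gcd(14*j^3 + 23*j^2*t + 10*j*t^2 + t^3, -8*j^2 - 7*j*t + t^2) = j + t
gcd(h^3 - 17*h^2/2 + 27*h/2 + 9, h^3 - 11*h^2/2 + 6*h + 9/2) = h^2 - 5*h/2 - 3/2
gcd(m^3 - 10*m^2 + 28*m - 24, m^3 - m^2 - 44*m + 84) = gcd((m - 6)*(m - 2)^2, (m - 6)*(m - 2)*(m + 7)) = m^2 - 8*m + 12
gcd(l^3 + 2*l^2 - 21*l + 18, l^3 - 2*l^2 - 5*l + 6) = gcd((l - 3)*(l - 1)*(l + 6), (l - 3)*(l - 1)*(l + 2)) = l^2 - 4*l + 3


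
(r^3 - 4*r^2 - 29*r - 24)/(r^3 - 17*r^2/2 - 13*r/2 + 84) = 2*(r + 1)/(2*r - 7)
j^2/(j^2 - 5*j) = j/(j - 5)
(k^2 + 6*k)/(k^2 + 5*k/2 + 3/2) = 2*k*(k + 6)/(2*k^2 + 5*k + 3)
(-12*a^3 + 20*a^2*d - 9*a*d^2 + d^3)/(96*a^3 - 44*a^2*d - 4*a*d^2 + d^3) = (-6*a^2 + 7*a*d - d^2)/(48*a^2 + 2*a*d - d^2)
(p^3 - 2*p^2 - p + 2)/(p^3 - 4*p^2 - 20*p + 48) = (p^2 - 1)/(p^2 - 2*p - 24)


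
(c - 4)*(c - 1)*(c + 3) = c^3 - 2*c^2 - 11*c + 12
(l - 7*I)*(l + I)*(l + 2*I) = l^3 - 4*I*l^2 + 19*l + 14*I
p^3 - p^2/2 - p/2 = p*(p - 1)*(p + 1/2)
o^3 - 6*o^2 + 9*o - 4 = (o - 4)*(o - 1)^2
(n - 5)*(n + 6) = n^2 + n - 30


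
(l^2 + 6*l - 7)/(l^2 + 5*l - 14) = (l - 1)/(l - 2)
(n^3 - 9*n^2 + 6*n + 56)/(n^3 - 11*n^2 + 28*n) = (n + 2)/n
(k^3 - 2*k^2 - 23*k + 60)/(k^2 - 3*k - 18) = (-k^3 + 2*k^2 + 23*k - 60)/(-k^2 + 3*k + 18)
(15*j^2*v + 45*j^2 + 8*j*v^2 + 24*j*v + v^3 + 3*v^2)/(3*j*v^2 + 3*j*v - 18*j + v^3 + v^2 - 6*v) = (5*j + v)/(v - 2)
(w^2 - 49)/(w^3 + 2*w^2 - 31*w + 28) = (w - 7)/(w^2 - 5*w + 4)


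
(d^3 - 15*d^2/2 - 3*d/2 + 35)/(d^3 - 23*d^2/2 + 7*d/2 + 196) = (2*d^2 - d - 10)/(2*d^2 - 9*d - 56)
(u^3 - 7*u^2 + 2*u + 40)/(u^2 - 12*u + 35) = (u^2 - 2*u - 8)/(u - 7)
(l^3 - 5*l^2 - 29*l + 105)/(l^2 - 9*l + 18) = (l^2 - 2*l - 35)/(l - 6)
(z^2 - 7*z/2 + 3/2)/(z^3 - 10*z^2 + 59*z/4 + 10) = 2*(2*z^2 - 7*z + 3)/(4*z^3 - 40*z^2 + 59*z + 40)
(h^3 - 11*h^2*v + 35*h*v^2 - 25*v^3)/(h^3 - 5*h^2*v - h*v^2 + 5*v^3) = (h - 5*v)/(h + v)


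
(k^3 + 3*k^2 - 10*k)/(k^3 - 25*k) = (k - 2)/(k - 5)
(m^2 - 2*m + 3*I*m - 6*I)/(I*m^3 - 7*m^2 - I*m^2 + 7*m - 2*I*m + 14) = (-I*m + 3)/(m^2 + m*(1 + 7*I) + 7*I)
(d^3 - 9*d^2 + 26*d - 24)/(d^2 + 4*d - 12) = (d^2 - 7*d + 12)/(d + 6)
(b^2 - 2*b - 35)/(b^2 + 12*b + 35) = (b - 7)/(b + 7)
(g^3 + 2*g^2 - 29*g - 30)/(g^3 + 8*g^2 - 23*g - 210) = (g + 1)/(g + 7)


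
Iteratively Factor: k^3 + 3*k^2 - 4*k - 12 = (k - 2)*(k^2 + 5*k + 6) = (k - 2)*(k + 3)*(k + 2)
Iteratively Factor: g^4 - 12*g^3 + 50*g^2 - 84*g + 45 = (g - 1)*(g^3 - 11*g^2 + 39*g - 45) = (g - 3)*(g - 1)*(g^2 - 8*g + 15) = (g - 3)^2*(g - 1)*(g - 5)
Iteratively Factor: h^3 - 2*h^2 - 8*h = (h - 4)*(h^2 + 2*h) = h*(h - 4)*(h + 2)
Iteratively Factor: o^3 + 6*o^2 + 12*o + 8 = (o + 2)*(o^2 + 4*o + 4) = (o + 2)^2*(o + 2)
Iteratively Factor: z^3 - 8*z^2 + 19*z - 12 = (z - 1)*(z^2 - 7*z + 12) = (z - 4)*(z - 1)*(z - 3)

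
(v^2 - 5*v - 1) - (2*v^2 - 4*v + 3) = -v^2 - v - 4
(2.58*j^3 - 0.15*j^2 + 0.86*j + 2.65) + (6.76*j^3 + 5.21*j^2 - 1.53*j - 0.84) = 9.34*j^3 + 5.06*j^2 - 0.67*j + 1.81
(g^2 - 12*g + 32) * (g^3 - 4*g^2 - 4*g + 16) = g^5 - 16*g^4 + 76*g^3 - 64*g^2 - 320*g + 512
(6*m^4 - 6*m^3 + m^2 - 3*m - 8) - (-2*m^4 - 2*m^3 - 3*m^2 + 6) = 8*m^4 - 4*m^3 + 4*m^2 - 3*m - 14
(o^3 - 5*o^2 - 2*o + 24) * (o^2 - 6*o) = o^5 - 11*o^4 + 28*o^3 + 36*o^2 - 144*o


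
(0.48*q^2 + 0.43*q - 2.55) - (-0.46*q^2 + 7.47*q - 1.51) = 0.94*q^2 - 7.04*q - 1.04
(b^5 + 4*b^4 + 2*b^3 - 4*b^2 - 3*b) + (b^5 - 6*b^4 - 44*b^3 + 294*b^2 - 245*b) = 2*b^5 - 2*b^4 - 42*b^3 + 290*b^2 - 248*b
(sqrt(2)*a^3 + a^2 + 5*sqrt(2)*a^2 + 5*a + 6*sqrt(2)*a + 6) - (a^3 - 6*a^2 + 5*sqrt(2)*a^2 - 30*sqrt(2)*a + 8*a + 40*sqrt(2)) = -a^3 + sqrt(2)*a^3 + 7*a^2 - 3*a + 36*sqrt(2)*a - 40*sqrt(2) + 6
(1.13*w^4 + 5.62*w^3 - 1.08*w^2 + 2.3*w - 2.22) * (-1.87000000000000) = -2.1131*w^4 - 10.5094*w^3 + 2.0196*w^2 - 4.301*w + 4.1514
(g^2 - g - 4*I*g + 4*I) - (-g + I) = g^2 - 4*I*g + 3*I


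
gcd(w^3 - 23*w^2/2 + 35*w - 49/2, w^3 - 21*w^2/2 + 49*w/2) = w^2 - 21*w/2 + 49/2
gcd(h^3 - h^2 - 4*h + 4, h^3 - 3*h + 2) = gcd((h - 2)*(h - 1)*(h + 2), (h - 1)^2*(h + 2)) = h^2 + h - 2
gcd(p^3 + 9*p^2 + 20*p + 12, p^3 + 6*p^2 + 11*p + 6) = p^2 + 3*p + 2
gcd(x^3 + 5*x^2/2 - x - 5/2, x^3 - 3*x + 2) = x - 1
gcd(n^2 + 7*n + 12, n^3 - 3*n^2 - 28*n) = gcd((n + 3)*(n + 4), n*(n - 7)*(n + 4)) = n + 4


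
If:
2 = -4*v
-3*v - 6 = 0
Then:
No Solution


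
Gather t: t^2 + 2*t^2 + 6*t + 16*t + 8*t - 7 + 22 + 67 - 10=3*t^2 + 30*t + 72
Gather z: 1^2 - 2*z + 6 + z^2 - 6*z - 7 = z^2 - 8*z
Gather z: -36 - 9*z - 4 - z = -10*z - 40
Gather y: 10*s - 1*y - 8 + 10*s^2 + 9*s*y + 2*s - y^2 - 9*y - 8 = 10*s^2 + 12*s - y^2 + y*(9*s - 10) - 16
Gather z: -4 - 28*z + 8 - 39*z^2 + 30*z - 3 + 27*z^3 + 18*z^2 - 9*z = 27*z^3 - 21*z^2 - 7*z + 1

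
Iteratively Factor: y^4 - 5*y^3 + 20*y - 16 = (y + 2)*(y^3 - 7*y^2 + 14*y - 8) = (y - 4)*(y + 2)*(y^2 - 3*y + 2) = (y - 4)*(y - 1)*(y + 2)*(y - 2)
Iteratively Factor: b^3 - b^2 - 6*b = (b + 2)*(b^2 - 3*b) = (b - 3)*(b + 2)*(b)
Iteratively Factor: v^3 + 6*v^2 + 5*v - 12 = (v + 3)*(v^2 + 3*v - 4) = (v + 3)*(v + 4)*(v - 1)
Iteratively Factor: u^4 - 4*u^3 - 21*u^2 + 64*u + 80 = (u - 5)*(u^3 + u^2 - 16*u - 16) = (u - 5)*(u - 4)*(u^2 + 5*u + 4) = (u - 5)*(u - 4)*(u + 1)*(u + 4)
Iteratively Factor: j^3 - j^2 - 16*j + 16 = (j - 1)*(j^2 - 16) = (j - 1)*(j + 4)*(j - 4)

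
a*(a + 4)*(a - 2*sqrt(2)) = a^3 - 2*sqrt(2)*a^2 + 4*a^2 - 8*sqrt(2)*a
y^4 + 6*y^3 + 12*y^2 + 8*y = y*(y + 2)^3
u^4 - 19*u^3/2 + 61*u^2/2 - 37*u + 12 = (u - 4)*(u - 3)*(u - 2)*(u - 1/2)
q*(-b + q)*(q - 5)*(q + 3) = -b*q^3 + 2*b*q^2 + 15*b*q + q^4 - 2*q^3 - 15*q^2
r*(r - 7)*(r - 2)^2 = r^4 - 11*r^3 + 32*r^2 - 28*r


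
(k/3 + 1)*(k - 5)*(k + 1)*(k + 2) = k^4/3 + k^3/3 - 19*k^2/3 - 49*k/3 - 10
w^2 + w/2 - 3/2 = (w - 1)*(w + 3/2)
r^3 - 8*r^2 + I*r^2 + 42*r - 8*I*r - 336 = (r - 8)*(r - 6*I)*(r + 7*I)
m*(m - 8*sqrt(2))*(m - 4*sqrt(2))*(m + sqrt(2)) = m^4 - 11*sqrt(2)*m^3 + 40*m^2 + 64*sqrt(2)*m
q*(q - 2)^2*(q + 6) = q^4 + 2*q^3 - 20*q^2 + 24*q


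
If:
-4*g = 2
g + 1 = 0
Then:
No Solution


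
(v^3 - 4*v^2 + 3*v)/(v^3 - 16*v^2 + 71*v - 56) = v*(v - 3)/(v^2 - 15*v + 56)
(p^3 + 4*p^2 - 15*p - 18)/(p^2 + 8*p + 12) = (p^2 - 2*p - 3)/(p + 2)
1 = 1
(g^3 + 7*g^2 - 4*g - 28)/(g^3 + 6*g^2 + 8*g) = (g^2 + 5*g - 14)/(g*(g + 4))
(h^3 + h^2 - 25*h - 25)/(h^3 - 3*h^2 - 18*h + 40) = (h^2 + 6*h + 5)/(h^2 + 2*h - 8)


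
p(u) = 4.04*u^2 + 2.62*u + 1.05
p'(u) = 8.08*u + 2.62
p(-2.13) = 13.80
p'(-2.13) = -14.59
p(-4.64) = 75.87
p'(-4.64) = -34.87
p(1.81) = 19.03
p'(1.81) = 17.24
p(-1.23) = 3.94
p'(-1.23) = -7.32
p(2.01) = 22.64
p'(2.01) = 18.86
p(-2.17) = 14.39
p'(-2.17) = -14.91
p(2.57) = 34.47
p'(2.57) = 23.39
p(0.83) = 6.01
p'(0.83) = 9.33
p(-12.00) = 551.37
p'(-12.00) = -94.34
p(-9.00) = 304.71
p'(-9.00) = -70.10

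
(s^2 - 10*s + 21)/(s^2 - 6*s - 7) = (s - 3)/(s + 1)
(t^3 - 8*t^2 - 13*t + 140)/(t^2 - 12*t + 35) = t + 4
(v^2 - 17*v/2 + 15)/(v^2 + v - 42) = (v - 5/2)/(v + 7)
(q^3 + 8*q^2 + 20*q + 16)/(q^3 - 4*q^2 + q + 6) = (q^3 + 8*q^2 + 20*q + 16)/(q^3 - 4*q^2 + q + 6)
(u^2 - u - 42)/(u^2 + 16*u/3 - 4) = 3*(u - 7)/(3*u - 2)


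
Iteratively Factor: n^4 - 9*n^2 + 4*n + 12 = (n - 2)*(n^3 + 2*n^2 - 5*n - 6) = (n - 2)*(n + 3)*(n^2 - n - 2) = (n - 2)^2*(n + 3)*(n + 1)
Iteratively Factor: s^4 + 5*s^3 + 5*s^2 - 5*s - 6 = (s + 2)*(s^3 + 3*s^2 - s - 3) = (s + 2)*(s + 3)*(s^2 - 1) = (s - 1)*(s + 2)*(s + 3)*(s + 1)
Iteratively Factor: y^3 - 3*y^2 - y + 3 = (y + 1)*(y^2 - 4*y + 3) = (y - 1)*(y + 1)*(y - 3)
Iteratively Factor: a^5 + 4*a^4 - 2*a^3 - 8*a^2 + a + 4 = (a - 1)*(a^4 + 5*a^3 + 3*a^2 - 5*a - 4) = (a - 1)*(a + 1)*(a^3 + 4*a^2 - a - 4) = (a - 1)*(a + 1)^2*(a^2 + 3*a - 4) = (a - 1)^2*(a + 1)^2*(a + 4)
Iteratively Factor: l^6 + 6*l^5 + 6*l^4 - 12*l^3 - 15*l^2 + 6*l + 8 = (l - 1)*(l^5 + 7*l^4 + 13*l^3 + l^2 - 14*l - 8) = (l - 1)*(l + 2)*(l^4 + 5*l^3 + 3*l^2 - 5*l - 4) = (l - 1)*(l + 1)*(l + 2)*(l^3 + 4*l^2 - l - 4) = (l - 1)*(l + 1)*(l + 2)*(l + 4)*(l^2 - 1) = (l - 1)*(l + 1)^2*(l + 2)*(l + 4)*(l - 1)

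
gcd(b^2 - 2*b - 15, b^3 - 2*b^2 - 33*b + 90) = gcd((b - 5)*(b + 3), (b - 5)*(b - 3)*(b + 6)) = b - 5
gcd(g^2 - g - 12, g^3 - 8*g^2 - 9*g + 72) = g + 3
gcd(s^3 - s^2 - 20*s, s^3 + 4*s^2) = s^2 + 4*s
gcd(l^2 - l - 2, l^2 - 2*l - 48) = 1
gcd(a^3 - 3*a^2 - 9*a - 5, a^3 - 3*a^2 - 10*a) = a - 5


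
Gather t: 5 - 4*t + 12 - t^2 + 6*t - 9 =-t^2 + 2*t + 8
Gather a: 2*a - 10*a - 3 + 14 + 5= 16 - 8*a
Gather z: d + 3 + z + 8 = d + z + 11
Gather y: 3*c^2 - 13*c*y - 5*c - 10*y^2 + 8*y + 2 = 3*c^2 - 5*c - 10*y^2 + y*(8 - 13*c) + 2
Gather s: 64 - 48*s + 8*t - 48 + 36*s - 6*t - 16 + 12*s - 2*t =0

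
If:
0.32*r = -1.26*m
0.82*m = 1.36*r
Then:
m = 0.00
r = 0.00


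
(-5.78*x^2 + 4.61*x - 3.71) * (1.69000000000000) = -9.7682*x^2 + 7.7909*x - 6.2699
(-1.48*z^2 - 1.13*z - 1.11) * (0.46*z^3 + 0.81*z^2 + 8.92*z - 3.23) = -0.6808*z^5 - 1.7186*z^4 - 14.6275*z^3 - 6.1983*z^2 - 6.2513*z + 3.5853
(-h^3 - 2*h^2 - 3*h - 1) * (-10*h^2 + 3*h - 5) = 10*h^5 + 17*h^4 + 29*h^3 + 11*h^2 + 12*h + 5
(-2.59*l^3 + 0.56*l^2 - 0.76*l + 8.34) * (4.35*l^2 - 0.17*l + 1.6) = -11.2665*l^5 + 2.8763*l^4 - 7.5452*l^3 + 37.3042*l^2 - 2.6338*l + 13.344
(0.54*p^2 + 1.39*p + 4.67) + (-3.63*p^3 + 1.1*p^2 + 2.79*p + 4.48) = -3.63*p^3 + 1.64*p^2 + 4.18*p + 9.15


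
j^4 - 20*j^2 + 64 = (j - 4)*(j - 2)*(j + 2)*(j + 4)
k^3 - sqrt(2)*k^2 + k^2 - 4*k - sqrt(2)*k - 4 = (k + 1)*(k - 2*sqrt(2))*(k + sqrt(2))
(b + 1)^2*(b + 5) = b^3 + 7*b^2 + 11*b + 5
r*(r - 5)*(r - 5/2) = r^3 - 15*r^2/2 + 25*r/2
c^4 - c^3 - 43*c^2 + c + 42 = (c - 7)*(c - 1)*(c + 1)*(c + 6)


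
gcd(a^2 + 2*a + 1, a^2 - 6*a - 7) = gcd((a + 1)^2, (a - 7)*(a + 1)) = a + 1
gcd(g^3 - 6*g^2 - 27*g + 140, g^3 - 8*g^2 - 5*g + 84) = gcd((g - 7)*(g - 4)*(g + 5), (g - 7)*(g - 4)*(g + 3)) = g^2 - 11*g + 28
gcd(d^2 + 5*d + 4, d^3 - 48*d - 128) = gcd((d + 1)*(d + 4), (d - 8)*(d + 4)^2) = d + 4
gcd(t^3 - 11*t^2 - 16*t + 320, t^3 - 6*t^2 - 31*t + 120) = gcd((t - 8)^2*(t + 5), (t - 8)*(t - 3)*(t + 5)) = t^2 - 3*t - 40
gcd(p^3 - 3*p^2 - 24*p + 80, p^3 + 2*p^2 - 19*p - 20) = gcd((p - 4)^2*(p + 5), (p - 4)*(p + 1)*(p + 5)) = p^2 + p - 20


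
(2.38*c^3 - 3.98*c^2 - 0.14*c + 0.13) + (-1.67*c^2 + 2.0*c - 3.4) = 2.38*c^3 - 5.65*c^2 + 1.86*c - 3.27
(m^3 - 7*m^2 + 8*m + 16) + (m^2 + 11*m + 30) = m^3 - 6*m^2 + 19*m + 46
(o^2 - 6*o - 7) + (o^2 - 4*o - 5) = 2*o^2 - 10*o - 12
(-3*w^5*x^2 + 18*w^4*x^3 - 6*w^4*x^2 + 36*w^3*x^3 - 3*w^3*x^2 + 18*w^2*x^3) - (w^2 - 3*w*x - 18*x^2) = -3*w^5*x^2 + 18*w^4*x^3 - 6*w^4*x^2 + 36*w^3*x^3 - 3*w^3*x^2 + 18*w^2*x^3 - w^2 + 3*w*x + 18*x^2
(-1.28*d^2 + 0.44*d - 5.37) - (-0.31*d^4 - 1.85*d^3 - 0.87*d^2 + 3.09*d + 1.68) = 0.31*d^4 + 1.85*d^3 - 0.41*d^2 - 2.65*d - 7.05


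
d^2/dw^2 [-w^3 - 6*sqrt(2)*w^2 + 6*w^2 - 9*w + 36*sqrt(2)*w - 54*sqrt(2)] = -6*w - 12*sqrt(2) + 12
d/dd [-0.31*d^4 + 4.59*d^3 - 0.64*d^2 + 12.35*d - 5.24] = -1.24*d^3 + 13.77*d^2 - 1.28*d + 12.35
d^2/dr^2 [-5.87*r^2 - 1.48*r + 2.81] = -11.7400000000000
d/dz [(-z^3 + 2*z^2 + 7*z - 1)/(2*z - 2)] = (-z^3 + 5*z^2/2 - 2*z - 3)/(z^2 - 2*z + 1)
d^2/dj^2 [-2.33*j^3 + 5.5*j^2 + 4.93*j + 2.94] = 11.0 - 13.98*j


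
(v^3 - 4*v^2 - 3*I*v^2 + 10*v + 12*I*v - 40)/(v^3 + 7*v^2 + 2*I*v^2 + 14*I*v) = (v^2 - v*(4 + 5*I) + 20*I)/(v*(v + 7))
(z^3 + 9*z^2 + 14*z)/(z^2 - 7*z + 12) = z*(z^2 + 9*z + 14)/(z^2 - 7*z + 12)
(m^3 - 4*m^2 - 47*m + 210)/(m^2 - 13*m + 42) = (m^2 + 2*m - 35)/(m - 7)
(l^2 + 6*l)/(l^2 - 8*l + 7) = l*(l + 6)/(l^2 - 8*l + 7)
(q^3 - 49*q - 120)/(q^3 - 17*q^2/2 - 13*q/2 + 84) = 2*(q + 5)/(2*q - 7)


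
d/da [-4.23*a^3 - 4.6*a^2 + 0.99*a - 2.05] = -12.69*a^2 - 9.2*a + 0.99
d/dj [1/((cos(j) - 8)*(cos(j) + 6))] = 2*(cos(j) - 1)*sin(j)/((cos(j) - 8)^2*(cos(j) + 6)^2)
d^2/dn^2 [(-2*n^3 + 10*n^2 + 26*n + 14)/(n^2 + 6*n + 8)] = 36*(-5*n^3 - 27*n^2 - 42*n - 12)/(n^6 + 18*n^5 + 132*n^4 + 504*n^3 + 1056*n^2 + 1152*n + 512)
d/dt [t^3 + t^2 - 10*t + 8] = 3*t^2 + 2*t - 10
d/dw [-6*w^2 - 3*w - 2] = -12*w - 3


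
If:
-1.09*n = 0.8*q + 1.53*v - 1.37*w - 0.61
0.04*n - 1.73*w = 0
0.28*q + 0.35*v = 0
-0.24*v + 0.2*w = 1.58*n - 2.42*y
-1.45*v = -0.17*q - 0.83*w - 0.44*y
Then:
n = 0.53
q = -0.12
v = 0.10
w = 0.01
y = 0.35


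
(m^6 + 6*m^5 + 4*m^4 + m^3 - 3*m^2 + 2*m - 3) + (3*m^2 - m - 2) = m^6 + 6*m^5 + 4*m^4 + m^3 + m - 5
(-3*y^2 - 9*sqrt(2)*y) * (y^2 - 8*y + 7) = -3*y^4 - 9*sqrt(2)*y^3 + 24*y^3 - 21*y^2 + 72*sqrt(2)*y^2 - 63*sqrt(2)*y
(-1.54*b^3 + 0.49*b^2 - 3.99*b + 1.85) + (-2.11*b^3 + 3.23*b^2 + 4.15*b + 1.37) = -3.65*b^3 + 3.72*b^2 + 0.16*b + 3.22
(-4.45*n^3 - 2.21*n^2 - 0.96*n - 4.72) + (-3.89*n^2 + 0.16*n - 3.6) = -4.45*n^3 - 6.1*n^2 - 0.8*n - 8.32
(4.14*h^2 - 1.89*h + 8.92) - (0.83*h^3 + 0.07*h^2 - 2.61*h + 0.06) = -0.83*h^3 + 4.07*h^2 + 0.72*h + 8.86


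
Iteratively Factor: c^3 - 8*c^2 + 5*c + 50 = (c + 2)*(c^2 - 10*c + 25) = (c - 5)*(c + 2)*(c - 5)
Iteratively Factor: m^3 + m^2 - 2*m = (m - 1)*(m^2 + 2*m) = m*(m - 1)*(m + 2)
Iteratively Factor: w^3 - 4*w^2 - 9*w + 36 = (w + 3)*(w^2 - 7*w + 12) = (w - 3)*(w + 3)*(w - 4)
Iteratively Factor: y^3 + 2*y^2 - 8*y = (y + 4)*(y^2 - 2*y) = (y - 2)*(y + 4)*(y)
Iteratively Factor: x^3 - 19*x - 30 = (x + 3)*(x^2 - 3*x - 10) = (x - 5)*(x + 3)*(x + 2)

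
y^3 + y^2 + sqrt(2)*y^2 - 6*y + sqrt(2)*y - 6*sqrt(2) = (y - 2)*(y + 3)*(y + sqrt(2))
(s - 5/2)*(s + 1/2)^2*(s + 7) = s^4 + 11*s^3/2 - 51*s^2/4 - 131*s/8 - 35/8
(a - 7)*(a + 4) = a^2 - 3*a - 28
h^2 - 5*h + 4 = (h - 4)*(h - 1)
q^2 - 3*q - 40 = (q - 8)*(q + 5)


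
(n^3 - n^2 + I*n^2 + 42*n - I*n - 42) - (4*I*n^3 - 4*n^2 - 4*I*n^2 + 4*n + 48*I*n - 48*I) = n^3 - 4*I*n^3 + 3*n^2 + 5*I*n^2 + 38*n - 49*I*n - 42 + 48*I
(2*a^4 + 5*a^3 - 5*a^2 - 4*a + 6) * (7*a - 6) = 14*a^5 + 23*a^4 - 65*a^3 + 2*a^2 + 66*a - 36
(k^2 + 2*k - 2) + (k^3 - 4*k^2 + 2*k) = k^3 - 3*k^2 + 4*k - 2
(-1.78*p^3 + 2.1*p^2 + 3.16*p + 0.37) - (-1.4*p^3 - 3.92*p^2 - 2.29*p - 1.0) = -0.38*p^3 + 6.02*p^2 + 5.45*p + 1.37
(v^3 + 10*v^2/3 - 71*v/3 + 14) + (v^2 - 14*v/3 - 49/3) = v^3 + 13*v^2/3 - 85*v/3 - 7/3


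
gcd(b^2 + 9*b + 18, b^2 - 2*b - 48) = b + 6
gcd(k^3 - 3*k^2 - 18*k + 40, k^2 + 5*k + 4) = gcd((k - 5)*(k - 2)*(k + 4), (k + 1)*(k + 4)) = k + 4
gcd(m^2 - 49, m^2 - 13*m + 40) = 1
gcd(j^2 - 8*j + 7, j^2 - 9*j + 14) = j - 7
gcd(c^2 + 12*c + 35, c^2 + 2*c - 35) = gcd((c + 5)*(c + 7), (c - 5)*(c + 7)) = c + 7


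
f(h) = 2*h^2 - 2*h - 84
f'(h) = 4*h - 2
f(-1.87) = -73.27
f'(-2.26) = -11.04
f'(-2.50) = -12.00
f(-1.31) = -77.95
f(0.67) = -84.44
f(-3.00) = -60.00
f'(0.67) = 0.68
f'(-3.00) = -14.00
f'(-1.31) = -7.24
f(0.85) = -84.26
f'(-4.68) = -20.72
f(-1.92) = -72.79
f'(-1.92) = -9.68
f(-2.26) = -69.26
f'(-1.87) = -9.48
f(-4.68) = -30.84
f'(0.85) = 1.40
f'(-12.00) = -50.00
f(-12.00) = 228.00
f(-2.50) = -66.50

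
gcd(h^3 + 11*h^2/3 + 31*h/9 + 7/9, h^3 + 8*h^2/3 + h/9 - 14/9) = h^2 + 10*h/3 + 7/3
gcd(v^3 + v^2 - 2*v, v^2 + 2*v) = v^2 + 2*v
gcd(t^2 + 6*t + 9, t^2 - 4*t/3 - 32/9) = 1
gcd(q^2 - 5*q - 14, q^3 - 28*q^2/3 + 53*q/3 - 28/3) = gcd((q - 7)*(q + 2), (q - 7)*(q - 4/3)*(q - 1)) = q - 7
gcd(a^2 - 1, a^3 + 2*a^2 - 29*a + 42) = 1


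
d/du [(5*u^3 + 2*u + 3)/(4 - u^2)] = (-5*u^4 + 62*u^2 + 6*u + 8)/(u^4 - 8*u^2 + 16)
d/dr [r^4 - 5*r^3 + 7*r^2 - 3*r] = 4*r^3 - 15*r^2 + 14*r - 3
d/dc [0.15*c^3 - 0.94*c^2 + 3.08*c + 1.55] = 0.45*c^2 - 1.88*c + 3.08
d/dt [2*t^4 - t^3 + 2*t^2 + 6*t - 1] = 8*t^3 - 3*t^2 + 4*t + 6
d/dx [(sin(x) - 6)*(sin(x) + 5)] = sin(2*x) - cos(x)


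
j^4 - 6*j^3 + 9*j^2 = j^2*(j - 3)^2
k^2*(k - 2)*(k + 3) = k^4 + k^3 - 6*k^2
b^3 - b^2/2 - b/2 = b*(b - 1)*(b + 1/2)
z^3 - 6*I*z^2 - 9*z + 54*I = (z - 3)*(z + 3)*(z - 6*I)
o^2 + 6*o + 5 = (o + 1)*(o + 5)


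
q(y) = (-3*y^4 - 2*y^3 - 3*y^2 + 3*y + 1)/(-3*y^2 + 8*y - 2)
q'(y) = (6*y - 8)*(-3*y^4 - 2*y^3 - 3*y^2 + 3*y + 1)/(-3*y^2 + 8*y - 2)^2 + (-12*y^3 - 6*y^2 - 6*y + 3)/(-3*y^2 + 8*y - 2) = (18*y^5 - 66*y^4 - 8*y^3 - 3*y^2 + 18*y - 14)/(9*y^4 - 48*y^3 + 76*y^2 - 32*y + 4)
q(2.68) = 97.65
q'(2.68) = -238.16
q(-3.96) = 8.32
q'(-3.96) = -5.12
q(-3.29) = 5.29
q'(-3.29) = -3.92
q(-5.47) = 18.18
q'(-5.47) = -7.96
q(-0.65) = 0.26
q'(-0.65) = -0.54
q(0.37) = 2.81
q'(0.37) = -30.72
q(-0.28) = 0.01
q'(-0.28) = -0.98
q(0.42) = 1.79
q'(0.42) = -13.59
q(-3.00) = 4.23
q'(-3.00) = -3.42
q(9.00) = 123.45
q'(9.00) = 20.85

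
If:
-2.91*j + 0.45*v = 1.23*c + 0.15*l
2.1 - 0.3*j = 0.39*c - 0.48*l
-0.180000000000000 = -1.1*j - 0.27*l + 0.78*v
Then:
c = -1.67763122858715*v - 3.08284664406298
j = 0.904851507997089*v + 1.60595033106705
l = -0.79754318072888*v - 5.87609394138427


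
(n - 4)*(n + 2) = n^2 - 2*n - 8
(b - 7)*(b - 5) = b^2 - 12*b + 35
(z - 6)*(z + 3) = z^2 - 3*z - 18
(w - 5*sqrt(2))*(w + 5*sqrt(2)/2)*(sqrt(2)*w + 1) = sqrt(2)*w^3 - 4*w^2 - 55*sqrt(2)*w/2 - 25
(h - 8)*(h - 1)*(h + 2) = h^3 - 7*h^2 - 10*h + 16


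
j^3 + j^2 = j^2*(j + 1)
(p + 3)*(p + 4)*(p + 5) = p^3 + 12*p^2 + 47*p + 60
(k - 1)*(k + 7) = k^2 + 6*k - 7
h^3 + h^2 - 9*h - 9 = (h - 3)*(h + 1)*(h + 3)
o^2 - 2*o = o*(o - 2)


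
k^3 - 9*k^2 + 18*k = k*(k - 6)*(k - 3)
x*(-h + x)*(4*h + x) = -4*h^2*x + 3*h*x^2 + x^3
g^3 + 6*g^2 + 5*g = g*(g + 1)*(g + 5)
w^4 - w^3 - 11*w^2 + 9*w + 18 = (w - 3)*(w - 2)*(w + 1)*(w + 3)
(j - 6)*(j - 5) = j^2 - 11*j + 30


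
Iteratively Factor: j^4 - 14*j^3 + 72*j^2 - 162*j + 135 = (j - 3)*(j^3 - 11*j^2 + 39*j - 45) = (j - 5)*(j - 3)*(j^2 - 6*j + 9) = (j - 5)*(j - 3)^2*(j - 3)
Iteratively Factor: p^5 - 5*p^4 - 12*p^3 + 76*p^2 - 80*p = (p - 2)*(p^4 - 3*p^3 - 18*p^2 + 40*p) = p*(p - 2)*(p^3 - 3*p^2 - 18*p + 40) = p*(p - 5)*(p - 2)*(p^2 + 2*p - 8) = p*(p - 5)*(p - 2)*(p + 4)*(p - 2)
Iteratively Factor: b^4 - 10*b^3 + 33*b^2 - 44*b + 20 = (b - 5)*(b^3 - 5*b^2 + 8*b - 4) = (b - 5)*(b - 2)*(b^2 - 3*b + 2) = (b - 5)*(b - 2)*(b - 1)*(b - 2)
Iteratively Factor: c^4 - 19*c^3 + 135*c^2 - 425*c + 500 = (c - 5)*(c^3 - 14*c^2 + 65*c - 100) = (c - 5)^2*(c^2 - 9*c + 20) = (c - 5)^2*(c - 4)*(c - 5)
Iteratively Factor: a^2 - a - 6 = (a - 3)*(a + 2)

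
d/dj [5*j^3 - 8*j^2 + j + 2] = 15*j^2 - 16*j + 1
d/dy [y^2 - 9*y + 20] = 2*y - 9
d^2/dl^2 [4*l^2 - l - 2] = 8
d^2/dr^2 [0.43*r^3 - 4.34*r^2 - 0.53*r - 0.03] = 2.58*r - 8.68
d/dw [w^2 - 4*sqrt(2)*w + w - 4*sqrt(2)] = 2*w - 4*sqrt(2) + 1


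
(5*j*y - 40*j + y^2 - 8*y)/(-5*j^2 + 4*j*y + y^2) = (y - 8)/(-j + y)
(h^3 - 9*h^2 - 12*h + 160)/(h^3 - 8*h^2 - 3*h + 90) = (h^2 - 4*h - 32)/(h^2 - 3*h - 18)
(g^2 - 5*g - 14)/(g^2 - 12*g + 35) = (g + 2)/(g - 5)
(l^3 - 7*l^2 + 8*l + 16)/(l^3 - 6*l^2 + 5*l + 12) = (l - 4)/(l - 3)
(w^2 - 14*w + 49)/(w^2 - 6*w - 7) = (w - 7)/(w + 1)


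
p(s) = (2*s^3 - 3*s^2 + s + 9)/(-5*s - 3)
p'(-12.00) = 10.45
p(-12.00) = -68.26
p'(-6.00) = 5.69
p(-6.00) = -19.89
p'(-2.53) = 3.23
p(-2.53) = -4.68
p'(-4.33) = 4.40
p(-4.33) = -11.47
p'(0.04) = 4.17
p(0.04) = -2.82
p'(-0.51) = 171.32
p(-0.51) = -16.54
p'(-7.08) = 6.54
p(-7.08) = -26.49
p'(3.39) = -1.79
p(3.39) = -2.80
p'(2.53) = -1.04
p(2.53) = -1.58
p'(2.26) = -0.80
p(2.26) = -1.33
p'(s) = (6*s^2 - 6*s + 1)/(-5*s - 3) + 5*(2*s^3 - 3*s^2 + s + 9)/(-5*s - 3)^2 = (-20*s^3 - 3*s^2 + 18*s + 42)/(25*s^2 + 30*s + 9)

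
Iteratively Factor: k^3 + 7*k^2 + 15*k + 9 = (k + 3)*(k^2 + 4*k + 3) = (k + 3)^2*(k + 1)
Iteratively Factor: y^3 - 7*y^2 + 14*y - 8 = (y - 1)*(y^2 - 6*y + 8) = (y - 2)*(y - 1)*(y - 4)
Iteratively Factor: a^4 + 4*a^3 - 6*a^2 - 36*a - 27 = (a - 3)*(a^3 + 7*a^2 + 15*a + 9) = (a - 3)*(a + 3)*(a^2 + 4*a + 3) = (a - 3)*(a + 3)^2*(a + 1)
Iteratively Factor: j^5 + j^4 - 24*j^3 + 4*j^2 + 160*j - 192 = (j + 4)*(j^4 - 3*j^3 - 12*j^2 + 52*j - 48) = (j - 2)*(j + 4)*(j^3 - j^2 - 14*j + 24) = (j - 3)*(j - 2)*(j + 4)*(j^2 + 2*j - 8) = (j - 3)*(j - 2)*(j + 4)^2*(j - 2)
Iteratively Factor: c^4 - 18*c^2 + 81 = (c - 3)*(c^3 + 3*c^2 - 9*c - 27) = (c - 3)*(c + 3)*(c^2 - 9) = (c - 3)^2*(c + 3)*(c + 3)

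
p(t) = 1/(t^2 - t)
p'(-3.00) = 0.05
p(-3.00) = 0.08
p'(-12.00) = 0.00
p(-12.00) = 0.01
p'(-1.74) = 0.20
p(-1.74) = 0.21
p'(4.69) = -0.03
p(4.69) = 0.06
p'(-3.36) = 0.04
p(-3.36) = 0.07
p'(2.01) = -0.73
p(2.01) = 0.49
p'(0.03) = 1110.05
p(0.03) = -34.36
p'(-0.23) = 18.24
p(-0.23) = 3.53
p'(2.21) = -0.48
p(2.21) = 0.37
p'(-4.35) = 0.02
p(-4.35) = 0.04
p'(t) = (1 - 2*t)/(t^2 - t)^2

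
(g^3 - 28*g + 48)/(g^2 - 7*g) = (g^3 - 28*g + 48)/(g*(g - 7))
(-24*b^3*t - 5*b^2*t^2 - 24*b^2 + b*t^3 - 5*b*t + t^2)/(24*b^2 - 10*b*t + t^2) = (-24*b^3*t - 5*b^2*t^2 - 24*b^2 + b*t^3 - 5*b*t + t^2)/(24*b^2 - 10*b*t + t^2)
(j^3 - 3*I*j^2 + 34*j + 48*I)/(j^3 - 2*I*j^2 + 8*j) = (j^2 - 5*I*j + 24)/(j*(j - 4*I))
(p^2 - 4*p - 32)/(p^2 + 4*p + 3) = (p^2 - 4*p - 32)/(p^2 + 4*p + 3)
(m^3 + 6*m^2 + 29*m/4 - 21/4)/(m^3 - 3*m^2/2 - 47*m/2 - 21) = (2*m^2 + 5*m - 3)/(2*(m^2 - 5*m - 6))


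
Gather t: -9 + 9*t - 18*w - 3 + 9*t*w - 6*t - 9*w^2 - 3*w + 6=t*(9*w + 3) - 9*w^2 - 21*w - 6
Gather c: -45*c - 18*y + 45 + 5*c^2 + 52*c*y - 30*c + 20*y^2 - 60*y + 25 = 5*c^2 + c*(52*y - 75) + 20*y^2 - 78*y + 70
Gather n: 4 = 4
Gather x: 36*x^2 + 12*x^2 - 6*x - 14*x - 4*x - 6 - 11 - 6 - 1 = 48*x^2 - 24*x - 24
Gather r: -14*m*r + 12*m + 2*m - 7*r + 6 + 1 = 14*m + r*(-14*m - 7) + 7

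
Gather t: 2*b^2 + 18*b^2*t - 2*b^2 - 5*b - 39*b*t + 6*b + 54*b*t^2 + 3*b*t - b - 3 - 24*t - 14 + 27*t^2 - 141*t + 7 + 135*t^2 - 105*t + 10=t^2*(54*b + 162) + t*(18*b^2 - 36*b - 270)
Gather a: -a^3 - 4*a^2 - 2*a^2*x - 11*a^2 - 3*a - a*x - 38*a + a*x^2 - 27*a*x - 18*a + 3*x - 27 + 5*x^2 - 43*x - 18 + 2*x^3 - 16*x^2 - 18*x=-a^3 + a^2*(-2*x - 15) + a*(x^2 - 28*x - 59) + 2*x^3 - 11*x^2 - 58*x - 45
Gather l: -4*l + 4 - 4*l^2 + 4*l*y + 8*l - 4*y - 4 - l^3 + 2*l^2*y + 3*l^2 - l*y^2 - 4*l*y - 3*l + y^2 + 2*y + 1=-l^3 + l^2*(2*y - 1) + l*(1 - y^2) + y^2 - 2*y + 1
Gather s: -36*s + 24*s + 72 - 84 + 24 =12 - 12*s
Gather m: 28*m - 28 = 28*m - 28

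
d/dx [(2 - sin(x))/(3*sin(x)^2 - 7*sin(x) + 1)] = (3*sin(x)^2 - 12*sin(x) + 13)*cos(x)/(3*sin(x)^2 - 7*sin(x) + 1)^2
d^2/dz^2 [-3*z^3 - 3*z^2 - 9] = -18*z - 6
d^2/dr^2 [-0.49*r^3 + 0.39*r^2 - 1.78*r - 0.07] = 0.78 - 2.94*r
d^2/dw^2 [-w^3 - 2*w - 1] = -6*w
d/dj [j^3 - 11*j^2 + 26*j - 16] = 3*j^2 - 22*j + 26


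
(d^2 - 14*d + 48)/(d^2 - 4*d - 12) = (d - 8)/(d + 2)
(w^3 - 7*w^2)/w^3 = (w - 7)/w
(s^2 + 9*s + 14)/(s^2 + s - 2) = (s + 7)/(s - 1)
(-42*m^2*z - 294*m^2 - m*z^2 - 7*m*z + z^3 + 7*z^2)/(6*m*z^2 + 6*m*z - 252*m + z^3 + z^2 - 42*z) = (-7*m + z)/(z - 6)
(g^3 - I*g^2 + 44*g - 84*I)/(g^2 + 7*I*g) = g - 8*I - 12/g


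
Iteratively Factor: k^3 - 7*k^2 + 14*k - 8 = (k - 2)*(k^2 - 5*k + 4) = (k - 2)*(k - 1)*(k - 4)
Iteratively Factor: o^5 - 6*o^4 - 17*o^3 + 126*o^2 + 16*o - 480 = (o - 4)*(o^4 - 2*o^3 - 25*o^2 + 26*o + 120) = (o - 4)*(o + 4)*(o^3 - 6*o^2 - o + 30) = (o - 4)*(o - 3)*(o + 4)*(o^2 - 3*o - 10) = (o - 4)*(o - 3)*(o + 2)*(o + 4)*(o - 5)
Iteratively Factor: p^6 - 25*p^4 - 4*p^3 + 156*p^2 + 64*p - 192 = (p - 4)*(p^5 + 4*p^4 - 9*p^3 - 40*p^2 - 4*p + 48) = (p - 4)*(p + 2)*(p^4 + 2*p^3 - 13*p^2 - 14*p + 24) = (p - 4)*(p - 3)*(p + 2)*(p^3 + 5*p^2 + 2*p - 8) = (p - 4)*(p - 3)*(p + 2)*(p + 4)*(p^2 + p - 2) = (p - 4)*(p - 3)*(p + 2)^2*(p + 4)*(p - 1)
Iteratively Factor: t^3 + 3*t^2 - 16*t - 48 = (t + 3)*(t^2 - 16) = (t - 4)*(t + 3)*(t + 4)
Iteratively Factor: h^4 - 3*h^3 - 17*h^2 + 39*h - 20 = (h + 4)*(h^3 - 7*h^2 + 11*h - 5) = (h - 1)*(h + 4)*(h^2 - 6*h + 5) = (h - 1)^2*(h + 4)*(h - 5)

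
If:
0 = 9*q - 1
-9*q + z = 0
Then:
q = 1/9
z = 1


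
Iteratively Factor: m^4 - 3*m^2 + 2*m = (m)*(m^3 - 3*m + 2) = m*(m - 1)*(m^2 + m - 2) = m*(m - 1)*(m + 2)*(m - 1)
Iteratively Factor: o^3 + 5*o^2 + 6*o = (o + 2)*(o^2 + 3*o) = o*(o + 2)*(o + 3)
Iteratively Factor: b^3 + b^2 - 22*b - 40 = (b + 4)*(b^2 - 3*b - 10) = (b + 2)*(b + 4)*(b - 5)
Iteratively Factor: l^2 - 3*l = (l - 3)*(l)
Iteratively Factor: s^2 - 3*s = (s)*(s - 3)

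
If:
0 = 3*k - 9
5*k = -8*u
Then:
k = 3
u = -15/8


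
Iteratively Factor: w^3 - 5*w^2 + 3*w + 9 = (w - 3)*(w^2 - 2*w - 3) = (w - 3)^2*(w + 1)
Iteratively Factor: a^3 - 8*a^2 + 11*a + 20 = (a - 5)*(a^2 - 3*a - 4) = (a - 5)*(a + 1)*(a - 4)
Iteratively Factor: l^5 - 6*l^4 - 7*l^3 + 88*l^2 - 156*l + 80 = (l + 4)*(l^4 - 10*l^3 + 33*l^2 - 44*l + 20) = (l - 5)*(l + 4)*(l^3 - 5*l^2 + 8*l - 4) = (l - 5)*(l - 2)*(l + 4)*(l^2 - 3*l + 2) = (l - 5)*(l - 2)*(l - 1)*(l + 4)*(l - 2)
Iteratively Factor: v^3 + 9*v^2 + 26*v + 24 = (v + 2)*(v^2 + 7*v + 12) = (v + 2)*(v + 3)*(v + 4)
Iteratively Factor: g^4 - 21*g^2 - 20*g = (g + 1)*(g^3 - g^2 - 20*g) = (g - 5)*(g + 1)*(g^2 + 4*g) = (g - 5)*(g + 1)*(g + 4)*(g)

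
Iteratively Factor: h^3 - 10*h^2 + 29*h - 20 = (h - 4)*(h^2 - 6*h + 5) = (h - 4)*(h - 1)*(h - 5)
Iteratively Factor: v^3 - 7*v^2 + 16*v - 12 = (v - 2)*(v^2 - 5*v + 6) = (v - 2)^2*(v - 3)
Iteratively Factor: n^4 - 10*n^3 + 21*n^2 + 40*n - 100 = (n - 5)*(n^3 - 5*n^2 - 4*n + 20) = (n - 5)*(n + 2)*(n^2 - 7*n + 10) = (n - 5)*(n - 2)*(n + 2)*(n - 5)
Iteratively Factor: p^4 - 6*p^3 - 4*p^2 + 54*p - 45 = (p + 3)*(p^3 - 9*p^2 + 23*p - 15) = (p - 5)*(p + 3)*(p^2 - 4*p + 3) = (p - 5)*(p - 3)*(p + 3)*(p - 1)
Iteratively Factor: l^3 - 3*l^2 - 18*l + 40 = (l + 4)*(l^2 - 7*l + 10) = (l - 2)*(l + 4)*(l - 5)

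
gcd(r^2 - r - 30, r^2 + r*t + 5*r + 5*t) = r + 5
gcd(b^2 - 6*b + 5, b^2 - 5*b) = b - 5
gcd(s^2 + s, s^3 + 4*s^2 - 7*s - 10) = s + 1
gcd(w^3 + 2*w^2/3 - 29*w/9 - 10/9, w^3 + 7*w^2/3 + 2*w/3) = w^2 + 7*w/3 + 2/3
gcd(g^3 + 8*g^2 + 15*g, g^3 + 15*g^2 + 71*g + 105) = g^2 + 8*g + 15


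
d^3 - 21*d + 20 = (d - 4)*(d - 1)*(d + 5)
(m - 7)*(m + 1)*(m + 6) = m^3 - 43*m - 42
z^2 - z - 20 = (z - 5)*(z + 4)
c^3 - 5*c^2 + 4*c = c*(c - 4)*(c - 1)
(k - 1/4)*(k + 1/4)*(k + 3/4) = k^3 + 3*k^2/4 - k/16 - 3/64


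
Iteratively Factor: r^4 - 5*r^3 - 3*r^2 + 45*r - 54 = (r - 2)*(r^3 - 3*r^2 - 9*r + 27) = (r - 3)*(r - 2)*(r^2 - 9) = (r - 3)*(r - 2)*(r + 3)*(r - 3)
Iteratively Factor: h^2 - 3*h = (h - 3)*(h)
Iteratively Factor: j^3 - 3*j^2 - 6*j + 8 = (j - 4)*(j^2 + j - 2) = (j - 4)*(j + 2)*(j - 1)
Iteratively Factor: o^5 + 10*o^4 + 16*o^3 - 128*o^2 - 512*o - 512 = (o + 4)*(o^4 + 6*o^3 - 8*o^2 - 96*o - 128) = (o - 4)*(o + 4)*(o^3 + 10*o^2 + 32*o + 32) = (o - 4)*(o + 2)*(o + 4)*(o^2 + 8*o + 16) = (o - 4)*(o + 2)*(o + 4)^2*(o + 4)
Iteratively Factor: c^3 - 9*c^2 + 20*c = (c)*(c^2 - 9*c + 20) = c*(c - 5)*(c - 4)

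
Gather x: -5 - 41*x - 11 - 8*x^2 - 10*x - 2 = -8*x^2 - 51*x - 18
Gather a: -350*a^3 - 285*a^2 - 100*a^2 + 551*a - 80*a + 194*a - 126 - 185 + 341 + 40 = -350*a^3 - 385*a^2 + 665*a + 70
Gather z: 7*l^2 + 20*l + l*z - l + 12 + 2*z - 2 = 7*l^2 + 19*l + z*(l + 2) + 10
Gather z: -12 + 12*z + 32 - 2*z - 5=10*z + 15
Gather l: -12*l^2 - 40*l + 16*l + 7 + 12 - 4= -12*l^2 - 24*l + 15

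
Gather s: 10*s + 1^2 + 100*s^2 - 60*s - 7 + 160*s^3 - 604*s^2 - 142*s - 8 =160*s^3 - 504*s^2 - 192*s - 14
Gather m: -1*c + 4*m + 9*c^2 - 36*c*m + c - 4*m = 9*c^2 - 36*c*m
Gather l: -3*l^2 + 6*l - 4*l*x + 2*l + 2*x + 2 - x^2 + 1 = -3*l^2 + l*(8 - 4*x) - x^2 + 2*x + 3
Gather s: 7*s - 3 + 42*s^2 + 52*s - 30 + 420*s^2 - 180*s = 462*s^2 - 121*s - 33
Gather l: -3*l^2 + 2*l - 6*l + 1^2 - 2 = -3*l^2 - 4*l - 1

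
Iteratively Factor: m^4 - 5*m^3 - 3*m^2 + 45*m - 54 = (m - 2)*(m^3 - 3*m^2 - 9*m + 27) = (m - 3)*(m - 2)*(m^2 - 9) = (m - 3)^2*(m - 2)*(m + 3)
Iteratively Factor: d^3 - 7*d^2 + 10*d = (d - 2)*(d^2 - 5*d) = d*(d - 2)*(d - 5)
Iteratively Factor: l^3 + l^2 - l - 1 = (l + 1)*(l^2 - 1) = (l + 1)^2*(l - 1)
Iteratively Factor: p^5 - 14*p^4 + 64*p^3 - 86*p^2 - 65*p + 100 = (p - 5)*(p^4 - 9*p^3 + 19*p^2 + 9*p - 20) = (p - 5)*(p - 1)*(p^3 - 8*p^2 + 11*p + 20) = (p - 5)*(p - 4)*(p - 1)*(p^2 - 4*p - 5) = (p - 5)*(p - 4)*(p - 1)*(p + 1)*(p - 5)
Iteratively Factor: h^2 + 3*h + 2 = (h + 2)*(h + 1)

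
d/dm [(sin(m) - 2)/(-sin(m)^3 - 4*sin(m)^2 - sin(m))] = 2*(sin(m)^3 - sin(m)^2 - 8*sin(m) - 1)*cos(m)/((sin(m)^2 + 4*sin(m) + 1)^2*sin(m)^2)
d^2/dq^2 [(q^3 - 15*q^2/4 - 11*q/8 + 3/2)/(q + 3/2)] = 2*(8*q^3 + 36*q^2 + 54*q - 39)/(8*q^3 + 36*q^2 + 54*q + 27)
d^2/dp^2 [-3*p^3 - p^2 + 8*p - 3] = -18*p - 2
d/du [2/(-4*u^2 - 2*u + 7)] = 4*(4*u + 1)/(4*u^2 + 2*u - 7)^2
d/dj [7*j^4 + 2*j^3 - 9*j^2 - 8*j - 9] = 28*j^3 + 6*j^2 - 18*j - 8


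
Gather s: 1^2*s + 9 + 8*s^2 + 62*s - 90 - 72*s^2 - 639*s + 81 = -64*s^2 - 576*s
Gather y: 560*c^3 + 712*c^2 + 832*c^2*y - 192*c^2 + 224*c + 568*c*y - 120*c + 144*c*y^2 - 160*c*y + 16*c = 560*c^3 + 520*c^2 + 144*c*y^2 + 120*c + y*(832*c^2 + 408*c)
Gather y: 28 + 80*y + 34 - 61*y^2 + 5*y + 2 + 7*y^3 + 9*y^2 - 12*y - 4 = 7*y^3 - 52*y^2 + 73*y + 60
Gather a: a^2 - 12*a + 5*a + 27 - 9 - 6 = a^2 - 7*a + 12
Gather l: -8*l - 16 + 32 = 16 - 8*l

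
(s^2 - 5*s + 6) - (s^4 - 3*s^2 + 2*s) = -s^4 + 4*s^2 - 7*s + 6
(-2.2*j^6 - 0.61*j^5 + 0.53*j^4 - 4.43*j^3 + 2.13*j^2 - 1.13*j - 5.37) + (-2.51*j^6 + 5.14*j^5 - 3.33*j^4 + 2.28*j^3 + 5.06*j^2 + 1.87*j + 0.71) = -4.71*j^6 + 4.53*j^5 - 2.8*j^4 - 2.15*j^3 + 7.19*j^2 + 0.74*j - 4.66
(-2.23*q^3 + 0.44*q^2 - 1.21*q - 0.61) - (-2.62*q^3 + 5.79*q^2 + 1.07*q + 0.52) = 0.39*q^3 - 5.35*q^2 - 2.28*q - 1.13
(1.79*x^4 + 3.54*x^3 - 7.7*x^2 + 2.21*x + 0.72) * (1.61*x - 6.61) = 2.8819*x^5 - 6.1325*x^4 - 35.7964*x^3 + 54.4551*x^2 - 13.4489*x - 4.7592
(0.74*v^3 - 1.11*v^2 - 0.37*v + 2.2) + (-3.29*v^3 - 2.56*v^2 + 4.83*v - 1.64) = -2.55*v^3 - 3.67*v^2 + 4.46*v + 0.56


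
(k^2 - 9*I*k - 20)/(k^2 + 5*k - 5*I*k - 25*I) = (k - 4*I)/(k + 5)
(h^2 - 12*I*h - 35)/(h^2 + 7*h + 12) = (h^2 - 12*I*h - 35)/(h^2 + 7*h + 12)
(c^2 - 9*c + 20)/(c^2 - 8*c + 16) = (c - 5)/(c - 4)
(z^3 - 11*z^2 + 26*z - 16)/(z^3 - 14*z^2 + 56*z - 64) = (z - 1)/(z - 4)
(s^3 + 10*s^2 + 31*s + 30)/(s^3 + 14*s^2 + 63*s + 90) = (s + 2)/(s + 6)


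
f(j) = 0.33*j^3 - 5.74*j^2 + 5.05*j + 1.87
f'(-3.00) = 48.40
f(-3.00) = -73.85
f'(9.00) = -18.08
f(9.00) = -177.05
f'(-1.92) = 30.74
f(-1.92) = -31.32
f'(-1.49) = 24.35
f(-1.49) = -19.49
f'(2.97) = -20.31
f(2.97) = -25.12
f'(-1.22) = 20.53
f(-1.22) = -13.43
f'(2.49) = -17.40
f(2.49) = -16.05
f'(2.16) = -15.13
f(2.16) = -10.68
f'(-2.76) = 44.28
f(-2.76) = -62.73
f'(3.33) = -22.20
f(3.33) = -32.78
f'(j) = 0.99*j^2 - 11.48*j + 5.05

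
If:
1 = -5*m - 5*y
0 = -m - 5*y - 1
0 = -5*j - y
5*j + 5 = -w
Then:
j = 1/25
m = 0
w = -26/5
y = -1/5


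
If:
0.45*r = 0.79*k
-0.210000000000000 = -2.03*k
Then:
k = 0.10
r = 0.18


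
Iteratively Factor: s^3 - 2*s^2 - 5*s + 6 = (s - 3)*(s^2 + s - 2) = (s - 3)*(s + 2)*(s - 1)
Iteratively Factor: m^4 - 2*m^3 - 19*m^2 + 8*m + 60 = (m + 2)*(m^3 - 4*m^2 - 11*m + 30) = (m - 2)*(m + 2)*(m^2 - 2*m - 15) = (m - 5)*(m - 2)*(m + 2)*(m + 3)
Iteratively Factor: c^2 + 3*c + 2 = (c + 1)*(c + 2)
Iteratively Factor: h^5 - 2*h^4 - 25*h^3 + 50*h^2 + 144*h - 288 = (h + 3)*(h^4 - 5*h^3 - 10*h^2 + 80*h - 96) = (h + 3)*(h + 4)*(h^3 - 9*h^2 + 26*h - 24) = (h - 4)*(h + 3)*(h + 4)*(h^2 - 5*h + 6) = (h - 4)*(h - 3)*(h + 3)*(h + 4)*(h - 2)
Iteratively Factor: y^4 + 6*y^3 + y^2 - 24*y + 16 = (y + 4)*(y^3 + 2*y^2 - 7*y + 4) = (y - 1)*(y + 4)*(y^2 + 3*y - 4) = (y - 1)*(y + 4)^2*(y - 1)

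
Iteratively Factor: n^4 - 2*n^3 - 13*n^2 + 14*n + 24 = (n + 3)*(n^3 - 5*n^2 + 2*n + 8) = (n + 1)*(n + 3)*(n^2 - 6*n + 8) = (n - 4)*(n + 1)*(n + 3)*(n - 2)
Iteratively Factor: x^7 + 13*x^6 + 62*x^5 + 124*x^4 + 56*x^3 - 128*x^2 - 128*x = (x + 2)*(x^6 + 11*x^5 + 40*x^4 + 44*x^3 - 32*x^2 - 64*x) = (x + 2)^2*(x^5 + 9*x^4 + 22*x^3 - 32*x) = (x + 2)^2*(x + 4)*(x^4 + 5*x^3 + 2*x^2 - 8*x) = (x + 2)^3*(x + 4)*(x^3 + 3*x^2 - 4*x) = (x + 2)^3*(x + 4)^2*(x^2 - x) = (x - 1)*(x + 2)^3*(x + 4)^2*(x)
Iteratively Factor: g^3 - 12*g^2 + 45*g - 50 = (g - 5)*(g^2 - 7*g + 10) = (g - 5)*(g - 2)*(g - 5)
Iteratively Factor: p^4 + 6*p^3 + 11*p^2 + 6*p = (p + 3)*(p^3 + 3*p^2 + 2*p) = p*(p + 3)*(p^2 + 3*p + 2) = p*(p + 2)*(p + 3)*(p + 1)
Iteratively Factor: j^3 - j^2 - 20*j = (j - 5)*(j^2 + 4*j) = (j - 5)*(j + 4)*(j)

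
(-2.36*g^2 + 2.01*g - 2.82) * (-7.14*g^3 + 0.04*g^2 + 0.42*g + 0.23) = 16.8504*g^5 - 14.4458*g^4 + 19.224*g^3 + 0.1886*g^2 - 0.7221*g - 0.6486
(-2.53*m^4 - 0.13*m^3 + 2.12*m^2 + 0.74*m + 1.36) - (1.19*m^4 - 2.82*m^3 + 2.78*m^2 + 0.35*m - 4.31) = -3.72*m^4 + 2.69*m^3 - 0.66*m^2 + 0.39*m + 5.67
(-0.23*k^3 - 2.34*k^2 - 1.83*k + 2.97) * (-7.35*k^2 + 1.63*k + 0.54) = 1.6905*k^5 + 16.8241*k^4 + 9.5121*k^3 - 26.076*k^2 + 3.8529*k + 1.6038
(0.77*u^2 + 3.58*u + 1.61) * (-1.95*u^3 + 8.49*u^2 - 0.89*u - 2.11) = -1.5015*u^5 - 0.4437*u^4 + 26.5694*u^3 + 8.858*u^2 - 8.9867*u - 3.3971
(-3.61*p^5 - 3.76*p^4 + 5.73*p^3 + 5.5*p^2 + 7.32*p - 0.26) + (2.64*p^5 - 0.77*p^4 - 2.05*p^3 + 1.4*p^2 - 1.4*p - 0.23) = -0.97*p^5 - 4.53*p^4 + 3.68*p^3 + 6.9*p^2 + 5.92*p - 0.49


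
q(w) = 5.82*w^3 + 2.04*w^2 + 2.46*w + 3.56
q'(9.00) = 1453.44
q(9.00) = 4433.72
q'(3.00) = 171.84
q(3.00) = 186.44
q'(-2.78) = 126.06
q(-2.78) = -112.56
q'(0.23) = 4.32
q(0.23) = 4.30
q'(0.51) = 9.08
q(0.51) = 6.12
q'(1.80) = 66.37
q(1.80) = 48.54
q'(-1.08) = 18.42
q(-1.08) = -4.05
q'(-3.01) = 148.37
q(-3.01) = -144.08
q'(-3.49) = 200.89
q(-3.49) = -227.58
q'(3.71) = 257.92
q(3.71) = 337.96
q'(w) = 17.46*w^2 + 4.08*w + 2.46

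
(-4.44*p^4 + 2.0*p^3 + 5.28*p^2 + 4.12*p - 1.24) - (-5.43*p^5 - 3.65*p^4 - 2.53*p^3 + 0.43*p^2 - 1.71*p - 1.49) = 5.43*p^5 - 0.79*p^4 + 4.53*p^3 + 4.85*p^2 + 5.83*p + 0.25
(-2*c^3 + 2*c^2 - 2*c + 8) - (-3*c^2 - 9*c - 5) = -2*c^3 + 5*c^2 + 7*c + 13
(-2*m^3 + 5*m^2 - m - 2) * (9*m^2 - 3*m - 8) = -18*m^5 + 51*m^4 - 8*m^3 - 55*m^2 + 14*m + 16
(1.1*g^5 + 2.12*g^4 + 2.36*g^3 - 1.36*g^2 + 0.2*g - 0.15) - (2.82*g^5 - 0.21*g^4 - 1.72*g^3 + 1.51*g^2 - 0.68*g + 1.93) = -1.72*g^5 + 2.33*g^4 + 4.08*g^3 - 2.87*g^2 + 0.88*g - 2.08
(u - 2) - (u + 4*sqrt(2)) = -4*sqrt(2) - 2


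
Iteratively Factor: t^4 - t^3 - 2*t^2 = (t + 1)*(t^3 - 2*t^2) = t*(t + 1)*(t^2 - 2*t) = t*(t - 2)*(t + 1)*(t)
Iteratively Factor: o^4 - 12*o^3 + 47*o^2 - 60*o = (o)*(o^3 - 12*o^2 + 47*o - 60) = o*(o - 3)*(o^2 - 9*o + 20) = o*(o - 5)*(o - 3)*(o - 4)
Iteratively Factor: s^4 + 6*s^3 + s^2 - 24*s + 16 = (s - 1)*(s^3 + 7*s^2 + 8*s - 16) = (s - 1)*(s + 4)*(s^2 + 3*s - 4) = (s - 1)^2*(s + 4)*(s + 4)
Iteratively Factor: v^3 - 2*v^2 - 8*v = (v - 4)*(v^2 + 2*v) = (v - 4)*(v + 2)*(v)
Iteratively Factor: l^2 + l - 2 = (l - 1)*(l + 2)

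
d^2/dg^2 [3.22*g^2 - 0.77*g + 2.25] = 6.44000000000000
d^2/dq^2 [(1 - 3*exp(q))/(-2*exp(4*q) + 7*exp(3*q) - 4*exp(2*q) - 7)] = (108*exp(8*q) - 526*exp(7*q) + 958*exp(6*q) - 789*exp(5*q) - 568*exp(4*q) + 2071*exp(3*q) - 945*exp(2*q) + 112*exp(q) + 147)*exp(q)/(8*exp(12*q) - 84*exp(11*q) + 342*exp(10*q) - 679*exp(9*q) + 768*exp(8*q) - 924*exp(7*q) + 1429*exp(6*q) - 1176*exp(5*q) + 630*exp(4*q) - 1029*exp(3*q) + 588*exp(2*q) + 343)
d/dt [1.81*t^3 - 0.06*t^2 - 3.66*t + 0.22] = 5.43*t^2 - 0.12*t - 3.66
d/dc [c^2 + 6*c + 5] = 2*c + 6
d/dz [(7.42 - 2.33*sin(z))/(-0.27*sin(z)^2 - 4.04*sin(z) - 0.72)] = (-0.6291*sin(z)^2 + 4.0068*sin(z) + 31.6544)*cos(z)/(0.0729*sin(z)^4 + 2.1816*sin(z)^3 + 16.7104*sin(z)^2 + 5.8176*sin(z) + 0.5184)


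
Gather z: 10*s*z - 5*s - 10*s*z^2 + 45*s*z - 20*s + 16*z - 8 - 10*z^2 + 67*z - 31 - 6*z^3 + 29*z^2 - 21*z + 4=-25*s - 6*z^3 + z^2*(19 - 10*s) + z*(55*s + 62) - 35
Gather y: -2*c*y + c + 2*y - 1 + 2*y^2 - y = c + 2*y^2 + y*(1 - 2*c) - 1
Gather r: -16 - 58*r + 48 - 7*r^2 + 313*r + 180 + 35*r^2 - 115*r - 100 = 28*r^2 + 140*r + 112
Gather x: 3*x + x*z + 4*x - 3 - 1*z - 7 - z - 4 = x*(z + 7) - 2*z - 14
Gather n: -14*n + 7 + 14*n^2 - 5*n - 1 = 14*n^2 - 19*n + 6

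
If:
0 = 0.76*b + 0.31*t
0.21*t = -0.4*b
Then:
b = 0.00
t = 0.00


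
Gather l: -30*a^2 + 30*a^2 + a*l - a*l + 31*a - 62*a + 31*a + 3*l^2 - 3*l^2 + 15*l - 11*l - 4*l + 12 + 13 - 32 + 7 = 0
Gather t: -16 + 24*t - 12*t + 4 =12*t - 12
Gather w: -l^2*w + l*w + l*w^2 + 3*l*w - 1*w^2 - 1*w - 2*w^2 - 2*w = w^2*(l - 3) + w*(-l^2 + 4*l - 3)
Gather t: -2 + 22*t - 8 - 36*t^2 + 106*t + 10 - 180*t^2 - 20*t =-216*t^2 + 108*t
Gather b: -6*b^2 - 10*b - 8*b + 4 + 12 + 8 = -6*b^2 - 18*b + 24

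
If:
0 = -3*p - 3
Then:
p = -1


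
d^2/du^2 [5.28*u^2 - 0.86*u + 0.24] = 10.5600000000000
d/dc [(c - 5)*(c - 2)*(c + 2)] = 3*c^2 - 10*c - 4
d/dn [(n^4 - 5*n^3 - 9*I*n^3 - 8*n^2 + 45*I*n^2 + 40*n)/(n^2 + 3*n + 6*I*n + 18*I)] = (2*n^5 + n^4*(4 + 9*I) + n^3*(78 - 42*I) + n^2*(152 - 183*I) + n*(-1620 - 288*I) + 720*I)/(n^4 + n^3*(6 + 12*I) + n^2*(-27 + 72*I) + n*(-216 + 108*I) - 324)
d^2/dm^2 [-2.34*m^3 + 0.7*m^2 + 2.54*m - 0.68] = 1.4 - 14.04*m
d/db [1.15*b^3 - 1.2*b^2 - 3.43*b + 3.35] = 3.45*b^2 - 2.4*b - 3.43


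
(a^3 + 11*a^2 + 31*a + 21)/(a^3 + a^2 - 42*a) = (a^2 + 4*a + 3)/(a*(a - 6))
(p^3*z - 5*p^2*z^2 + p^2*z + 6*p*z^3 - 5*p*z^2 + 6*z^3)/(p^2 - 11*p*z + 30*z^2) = z*(p^3 - 5*p^2*z + p^2 + 6*p*z^2 - 5*p*z + 6*z^2)/(p^2 - 11*p*z + 30*z^2)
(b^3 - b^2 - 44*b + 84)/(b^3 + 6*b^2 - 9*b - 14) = (b - 6)/(b + 1)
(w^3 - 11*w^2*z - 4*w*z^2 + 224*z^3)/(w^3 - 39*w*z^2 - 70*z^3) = (w^2 - 4*w*z - 32*z^2)/(w^2 + 7*w*z + 10*z^2)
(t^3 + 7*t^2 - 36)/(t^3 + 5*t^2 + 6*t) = (t^2 + 4*t - 12)/(t*(t + 2))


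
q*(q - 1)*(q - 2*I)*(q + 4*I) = q^4 - q^3 + 2*I*q^3 + 8*q^2 - 2*I*q^2 - 8*q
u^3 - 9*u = u*(u - 3)*(u + 3)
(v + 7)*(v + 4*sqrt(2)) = v^2 + 4*sqrt(2)*v + 7*v + 28*sqrt(2)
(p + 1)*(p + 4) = p^2 + 5*p + 4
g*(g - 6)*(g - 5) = g^3 - 11*g^2 + 30*g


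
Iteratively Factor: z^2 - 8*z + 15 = (z - 3)*(z - 5)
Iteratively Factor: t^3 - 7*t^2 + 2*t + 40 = (t + 2)*(t^2 - 9*t + 20) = (t - 4)*(t + 2)*(t - 5)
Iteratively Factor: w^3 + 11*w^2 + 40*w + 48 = (w + 4)*(w^2 + 7*w + 12) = (w + 4)^2*(w + 3)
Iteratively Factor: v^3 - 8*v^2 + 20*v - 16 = (v - 2)*(v^2 - 6*v + 8) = (v - 2)^2*(v - 4)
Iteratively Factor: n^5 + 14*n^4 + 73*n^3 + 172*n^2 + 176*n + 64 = (n + 4)*(n^4 + 10*n^3 + 33*n^2 + 40*n + 16) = (n + 4)^2*(n^3 + 6*n^2 + 9*n + 4) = (n + 1)*(n + 4)^2*(n^2 + 5*n + 4) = (n + 1)*(n + 4)^3*(n + 1)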